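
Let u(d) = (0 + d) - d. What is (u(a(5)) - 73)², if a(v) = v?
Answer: 5329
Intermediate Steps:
u(d) = 0 (u(d) = d - d = 0)
(u(a(5)) - 73)² = (0 - 73)² = (-73)² = 5329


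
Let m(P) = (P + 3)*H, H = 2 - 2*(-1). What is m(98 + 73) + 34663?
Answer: 35359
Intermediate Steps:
H = 4 (H = 2 + 2 = 4)
m(P) = 12 + 4*P (m(P) = (P + 3)*4 = (3 + P)*4 = 12 + 4*P)
m(98 + 73) + 34663 = (12 + 4*(98 + 73)) + 34663 = (12 + 4*171) + 34663 = (12 + 684) + 34663 = 696 + 34663 = 35359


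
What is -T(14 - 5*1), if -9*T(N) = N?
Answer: 1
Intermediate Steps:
T(N) = -N/9
-T(14 - 5*1) = -(-1)*(14 - 5*1)/9 = -(-1)*(14 - 5)/9 = -(-1)*9/9 = -1*(-1) = 1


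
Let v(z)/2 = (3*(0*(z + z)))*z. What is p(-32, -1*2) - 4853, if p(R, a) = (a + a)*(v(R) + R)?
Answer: -4725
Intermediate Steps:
v(z) = 0 (v(z) = 2*((3*(0*(z + z)))*z) = 2*((3*(0*(2*z)))*z) = 2*((3*0)*z) = 2*(0*z) = 2*0 = 0)
p(R, a) = 2*R*a (p(R, a) = (a + a)*(0 + R) = (2*a)*R = 2*R*a)
p(-32, -1*2) - 4853 = 2*(-32)*(-1*2) - 4853 = 2*(-32)*(-2) - 4853 = 128 - 4853 = -4725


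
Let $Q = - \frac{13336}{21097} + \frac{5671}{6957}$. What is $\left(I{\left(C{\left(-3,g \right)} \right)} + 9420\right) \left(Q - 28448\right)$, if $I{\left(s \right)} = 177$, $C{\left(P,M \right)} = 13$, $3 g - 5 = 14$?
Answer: $- \frac{13356906674213543}{48923943} \approx -2.7301 \cdot 10^{8}$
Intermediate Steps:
$g = \frac{19}{3}$ ($g = \frac{5}{3} + \frac{1}{3} \cdot 14 = \frac{5}{3} + \frac{14}{3} = \frac{19}{3} \approx 6.3333$)
$Q = \frac{26862535}{146771829}$ ($Q = \left(-13336\right) \frac{1}{21097} + 5671 \cdot \frac{1}{6957} = - \frac{13336}{21097} + \frac{5671}{6957} = \frac{26862535}{146771829} \approx 0.18302$)
$\left(I{\left(C{\left(-3,g \right)} \right)} + 9420\right) \left(Q - 28448\right) = \left(177 + 9420\right) \left(\frac{26862535}{146771829} - 28448\right) = 9597 \left(- \frac{4175338128857}{146771829}\right) = - \frac{13356906674213543}{48923943}$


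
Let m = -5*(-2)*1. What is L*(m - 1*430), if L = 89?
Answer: -37380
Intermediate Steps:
m = 10 (m = 10*1 = 10)
L*(m - 1*430) = 89*(10 - 1*430) = 89*(10 - 430) = 89*(-420) = -37380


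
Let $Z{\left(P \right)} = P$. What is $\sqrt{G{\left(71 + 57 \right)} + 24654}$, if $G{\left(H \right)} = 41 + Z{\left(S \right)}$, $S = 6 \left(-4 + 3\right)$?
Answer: $\sqrt{24689} \approx 157.13$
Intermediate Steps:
$S = -6$ ($S = 6 \left(-1\right) = -6$)
$G{\left(H \right)} = 35$ ($G{\left(H \right)} = 41 - 6 = 35$)
$\sqrt{G{\left(71 + 57 \right)} + 24654} = \sqrt{35 + 24654} = \sqrt{24689}$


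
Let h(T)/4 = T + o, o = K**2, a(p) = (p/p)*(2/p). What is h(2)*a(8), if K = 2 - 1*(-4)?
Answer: 38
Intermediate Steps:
K = 6 (K = 2 + 4 = 6)
a(p) = 2/p (a(p) = 1*(2/p) = 2/p)
o = 36 (o = 6**2 = 36)
h(T) = 144 + 4*T (h(T) = 4*(T + 36) = 4*(36 + T) = 144 + 4*T)
h(2)*a(8) = (144 + 4*2)*(2/8) = (144 + 8)*(2*(1/8)) = 152*(1/4) = 38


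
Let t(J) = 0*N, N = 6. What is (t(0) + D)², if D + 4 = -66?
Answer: 4900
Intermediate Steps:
D = -70 (D = -4 - 66 = -70)
t(J) = 0 (t(J) = 0*6 = 0)
(t(0) + D)² = (0 - 70)² = (-70)² = 4900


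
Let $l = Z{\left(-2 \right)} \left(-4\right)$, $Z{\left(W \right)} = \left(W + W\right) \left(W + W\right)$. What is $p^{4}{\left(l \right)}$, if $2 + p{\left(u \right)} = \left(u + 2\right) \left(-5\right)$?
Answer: $8999178496$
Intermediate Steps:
$Z{\left(W \right)} = 4 W^{2}$ ($Z{\left(W \right)} = 2 W 2 W = 4 W^{2}$)
$l = -64$ ($l = 4 \left(-2\right)^{2} \left(-4\right) = 4 \cdot 4 \left(-4\right) = 16 \left(-4\right) = -64$)
$p{\left(u \right)} = -12 - 5 u$ ($p{\left(u \right)} = -2 + \left(u + 2\right) \left(-5\right) = -2 + \left(2 + u\right) \left(-5\right) = -2 - \left(10 + 5 u\right) = -12 - 5 u$)
$p^{4}{\left(l \right)} = \left(-12 - -320\right)^{4} = \left(-12 + 320\right)^{4} = 308^{4} = 8999178496$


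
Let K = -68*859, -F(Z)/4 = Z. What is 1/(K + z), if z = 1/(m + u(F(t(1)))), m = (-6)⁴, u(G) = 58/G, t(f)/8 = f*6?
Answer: -124387/7265693348 ≈ -1.7120e-5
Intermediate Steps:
t(f) = 48*f (t(f) = 8*(f*6) = 8*(6*f) = 48*f)
F(Z) = -4*Z
m = 1296
K = -58412
z = 96/124387 (z = 1/(1296 + 58/((-192))) = 1/(1296 + 58/((-4*48))) = 1/(1296 + 58/(-192)) = 1/(1296 + 58*(-1/192)) = 1/(1296 - 29/96) = 1/(124387/96) = 96/124387 ≈ 0.00077179)
1/(K + z) = 1/(-58412 + 96/124387) = 1/(-7265693348/124387) = -124387/7265693348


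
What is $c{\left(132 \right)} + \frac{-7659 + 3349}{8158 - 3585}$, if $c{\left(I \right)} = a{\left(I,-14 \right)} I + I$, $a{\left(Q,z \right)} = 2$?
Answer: $\frac{1806598}{4573} \approx 395.06$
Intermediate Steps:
$c{\left(I \right)} = 3 I$ ($c{\left(I \right)} = 2 I + I = 3 I$)
$c{\left(132 \right)} + \frac{-7659 + 3349}{8158 - 3585} = 3 \cdot 132 + \frac{-7659 + 3349}{8158 - 3585} = 396 - \frac{4310}{4573} = \frac{1806598}{4573}$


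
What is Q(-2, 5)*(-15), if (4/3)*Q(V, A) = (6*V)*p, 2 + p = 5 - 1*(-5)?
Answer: 1080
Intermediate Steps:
p = 8 (p = -2 + (5 - 1*(-5)) = -2 + (5 + 5) = -2 + 10 = 8)
Q(V, A) = 36*V (Q(V, A) = 3*((6*V)*8)/4 = 3*(48*V)/4 = 36*V)
Q(-2, 5)*(-15) = (36*(-2))*(-15) = -72*(-15) = 1080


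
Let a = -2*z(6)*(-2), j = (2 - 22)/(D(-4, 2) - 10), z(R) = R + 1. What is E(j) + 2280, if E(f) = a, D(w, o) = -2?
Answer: 2308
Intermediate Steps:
z(R) = 1 + R
j = 5/3 (j = (2 - 22)/(-2 - 10) = -20/(-12) = -20*(-1/12) = 5/3 ≈ 1.6667)
a = 28 (a = -2*(1 + 6)*(-2) = -2*7*(-2) = -14*(-2) = 28)
E(f) = 28
E(j) + 2280 = 28 + 2280 = 2308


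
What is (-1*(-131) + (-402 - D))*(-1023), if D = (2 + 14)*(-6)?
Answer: 179025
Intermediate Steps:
D = -96 (D = 16*(-6) = -96)
(-1*(-131) + (-402 - D))*(-1023) = (-1*(-131) + (-402 - 1*(-96)))*(-1023) = (131 + (-402 + 96))*(-1023) = (131 - 306)*(-1023) = -175*(-1023) = 179025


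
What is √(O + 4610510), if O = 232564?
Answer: √4843074 ≈ 2200.7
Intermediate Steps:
√(O + 4610510) = √(232564 + 4610510) = √4843074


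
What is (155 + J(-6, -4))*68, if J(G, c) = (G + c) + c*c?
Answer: 10948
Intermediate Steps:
J(G, c) = G + c + c**2 (J(G, c) = (G + c) + c**2 = G + c + c**2)
(155 + J(-6, -4))*68 = (155 + (-6 - 4 + (-4)**2))*68 = (155 + (-6 - 4 + 16))*68 = (155 + 6)*68 = 161*68 = 10948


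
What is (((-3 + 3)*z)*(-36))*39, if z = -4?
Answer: 0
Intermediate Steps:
(((-3 + 3)*z)*(-36))*39 = (((-3 + 3)*(-4))*(-36))*39 = ((0*(-4))*(-36))*39 = (0*(-36))*39 = 0*39 = 0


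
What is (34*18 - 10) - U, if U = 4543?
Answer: -3941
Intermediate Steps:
(34*18 - 10) - U = (34*18 - 10) - 1*4543 = (612 - 10) - 4543 = 602 - 4543 = -3941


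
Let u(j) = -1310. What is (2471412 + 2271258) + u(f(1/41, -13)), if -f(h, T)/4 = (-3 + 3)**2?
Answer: 4741360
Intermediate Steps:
f(h, T) = 0 (f(h, T) = -4*(-3 + 3)**2 = -4*0**2 = -4*0 = 0)
(2471412 + 2271258) + u(f(1/41, -13)) = (2471412 + 2271258) - 1310 = 4742670 - 1310 = 4741360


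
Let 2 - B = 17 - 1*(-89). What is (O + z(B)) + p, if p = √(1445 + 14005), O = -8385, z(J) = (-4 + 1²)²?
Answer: -8376 + 5*√618 ≈ -8251.7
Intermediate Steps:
B = -104 (B = 2 - (17 - 1*(-89)) = 2 - (17 + 89) = 2 - 1*106 = 2 - 106 = -104)
z(J) = 9 (z(J) = (-4 + 1)² = (-3)² = 9)
p = 5*√618 (p = √15450 = 5*√618 ≈ 124.30)
(O + z(B)) + p = (-8385 + 9) + 5*√618 = -8376 + 5*√618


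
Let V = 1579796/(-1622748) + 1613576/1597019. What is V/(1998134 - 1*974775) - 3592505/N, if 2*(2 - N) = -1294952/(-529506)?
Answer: -630619591384016241534302914147/136429103087814319403736 ≈ -4.6223e+6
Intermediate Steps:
N = 205768/264753 (N = 2 - (-647476)/(-529506) = 2 - (-647476)*(-1)/529506 = 2 - 1/2*647476/264753 = 2 - 323738/264753 = 205768/264753 ≈ 0.77721)
V = 23865749681/647889847053 (V = 1579796*(-1/1622748) + 1613576*(1/1597019) = -394949/405687 + 1613576/1597019 = 23865749681/647889847053 ≈ 0.036836)
V/(1998134 - 1*974775) - 3592505/N = 23865749681/(647889847053*(1998134 - 1*974775)) - 3592505/205768/264753 = 23865749681/(647889847053*(1998134 - 974775)) - 3592505*264753/205768 = (23865749681/647889847053)/1023359 - 951126476265/205768 = (23865749681/647889847053)*(1/1023359) - 951126476265/205768 = 23865749681/663023905990311027 - 951126476265/205768 = -630619591384016241534302914147/136429103087814319403736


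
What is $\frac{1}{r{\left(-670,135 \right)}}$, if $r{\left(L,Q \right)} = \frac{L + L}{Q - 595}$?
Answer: $\frac{23}{67} \approx 0.34328$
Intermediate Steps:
$r{\left(L,Q \right)} = \frac{2 L}{-595 + Q}$
$\frac{1}{r{\left(-670,135 \right)}} = \frac{1}{2 \left(-670\right) \frac{1}{-595 + 135}} = \frac{1}{2 \left(-670\right) \frac{1}{-460}} = \frac{1}{2 \left(-670\right) \left(- \frac{1}{460}\right)} = \frac{1}{\frac{67}{23}} = \frac{23}{67}$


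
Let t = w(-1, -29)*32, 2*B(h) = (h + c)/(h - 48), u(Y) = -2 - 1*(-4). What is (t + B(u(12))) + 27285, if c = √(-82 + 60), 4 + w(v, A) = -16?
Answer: 1225669/46 - I*√22/92 ≈ 26645.0 - 0.050983*I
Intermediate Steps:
w(v, A) = -20 (w(v, A) = -4 - 16 = -20)
u(Y) = 2 (u(Y) = -2 + 4 = 2)
c = I*√22 (c = √(-22) = I*√22 ≈ 4.6904*I)
B(h) = (h + I*√22)/(2*(-48 + h)) (B(h) = ((h + I*√22)/(h - 48))/2 = ((h + I*√22)/(-48 + h))/2 = (h + I*√22)/(2*(-48 + h)))
t = -640 (t = -20*32 = -640)
(t + B(u(12))) + 27285 = (-640 + (2 + I*√22)/(2*(-48 + 2))) + 27285 = (-640 + (½)*(2 + I*√22)/(-46)) + 27285 = (-640 + (½)*(-1/46)*(2 + I*√22)) + 27285 = (-640 + (-1/46 - I*√22/92)) + 27285 = (-29441/46 - I*√22/92) + 27285 = 1225669/46 - I*√22/92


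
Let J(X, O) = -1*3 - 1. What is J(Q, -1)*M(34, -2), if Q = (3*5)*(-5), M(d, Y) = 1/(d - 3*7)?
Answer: -4/13 ≈ -0.30769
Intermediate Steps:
M(d, Y) = 1/(-21 + d) (M(d, Y) = 1/(d - 21) = 1/(-21 + d))
Q = -75 (Q = 15*(-5) = -75)
J(X, O) = -4 (J(X, O) = -3 - 1 = -4)
J(Q, -1)*M(34, -2) = -4/(-21 + 34) = -4/13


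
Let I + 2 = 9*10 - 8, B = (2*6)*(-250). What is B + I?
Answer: -2920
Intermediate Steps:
B = -3000 (B = 12*(-250) = -3000)
I = 80 (I = -2 + (9*10 - 8) = -2 + (90 - 8) = -2 + 82 = 80)
B + I = -3000 + 80 = -2920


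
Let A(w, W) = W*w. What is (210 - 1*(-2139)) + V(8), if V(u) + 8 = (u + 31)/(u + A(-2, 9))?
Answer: 23371/10 ≈ 2337.1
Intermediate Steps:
V(u) = -8 + (31 + u)/(-18 + u) (V(u) = -8 + (u + 31)/(u + 9*(-2)) = -8 + (31 + u)/(u - 18) = -8 + (31 + u)/(-18 + u))
(210 - 1*(-2139)) + V(8) = (210 - 1*(-2139)) + 7*(25 - 1*8)/(-18 + 8) = (210 + 2139) + 7*(25 - 8)/(-10) = 2349 + 7*(-⅒)*17 = 2349 - 119/10 = 23371/10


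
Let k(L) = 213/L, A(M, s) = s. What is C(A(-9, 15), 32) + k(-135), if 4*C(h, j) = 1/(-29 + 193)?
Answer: -46531/29520 ≈ -1.5763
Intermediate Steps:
C(h, j) = 1/656 (C(h, j) = 1/(4*(-29 + 193)) = (¼)/164 = (¼)*(1/164) = 1/656)
C(A(-9, 15), 32) + k(-135) = 1/656 + 213/(-135) = 1/656 + 213*(-1/135) = 1/656 - 71/45 = -46531/29520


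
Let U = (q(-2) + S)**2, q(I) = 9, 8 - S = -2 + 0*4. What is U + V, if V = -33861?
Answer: -33500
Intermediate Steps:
S = 10 (S = 8 - (-2 + 0*4) = 8 - (-2 + 0) = 8 - 1*(-2) = 8 + 2 = 10)
U = 361 (U = (9 + 10)**2 = 19**2 = 361)
U + V = 361 - 33861 = -33500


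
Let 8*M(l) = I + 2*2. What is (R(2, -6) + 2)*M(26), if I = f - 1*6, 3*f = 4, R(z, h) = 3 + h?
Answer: 1/12 ≈ 0.083333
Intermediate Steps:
f = 4/3 (f = (1/3)*4 = 4/3 ≈ 1.3333)
I = -14/3 (I = 4/3 - 1*6 = 4/3 - 6 = -14/3 ≈ -4.6667)
M(l) = -1/12 (M(l) = (-14/3 + 2*2)/8 = (-14/3 + 4)/8 = (1/8)*(-2/3) = -1/12)
(R(2, -6) + 2)*M(26) = ((3 - 6) + 2)*(-1/12) = (-3 + 2)*(-1/12) = -1*(-1/12) = 1/12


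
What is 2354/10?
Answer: 1177/5 ≈ 235.40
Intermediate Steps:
2354/10 = 2354*(1/10) = 1177/5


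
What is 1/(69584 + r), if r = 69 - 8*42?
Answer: 1/69317 ≈ 1.4426e-5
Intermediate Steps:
r = -267 (r = 69 - 336 = -267)
1/(69584 + r) = 1/(69584 - 267) = 1/69317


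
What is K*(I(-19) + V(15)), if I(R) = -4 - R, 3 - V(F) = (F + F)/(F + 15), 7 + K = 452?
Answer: 7565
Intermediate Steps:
K = 445 (K = -7 + 452 = 445)
V(F) = 3 - 2*F/(15 + F) (V(F) = 3 - (F + F)/(F + 15) = 3 - 2*F/(15 + F))
K*(I(-19) + V(15)) = 445*((-4 - 1*(-19)) + (45 + 15)/(15 + 15)) = 445*((-4 + 19) + 60/30) = 445*(15 + (1/30)*60) = 445*(15 + 2) = 445*17 = 7565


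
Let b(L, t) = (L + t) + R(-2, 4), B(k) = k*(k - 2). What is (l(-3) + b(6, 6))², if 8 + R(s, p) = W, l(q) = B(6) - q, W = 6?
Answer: 1369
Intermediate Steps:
B(k) = k*(-2 + k)
l(q) = 24 - q (l(q) = 6*(-2 + 6) - q = 6*4 - q = 24 - q)
R(s, p) = -2 (R(s, p) = -8 + 6 = -2)
b(L, t) = -2 + L + t (b(L, t) = (L + t) - 2 = -2 + L + t)
(l(-3) + b(6, 6))² = ((24 - 1*(-3)) + (-2 + 6 + 6))² = ((24 + 3) + 10)² = (27 + 10)² = 37² = 1369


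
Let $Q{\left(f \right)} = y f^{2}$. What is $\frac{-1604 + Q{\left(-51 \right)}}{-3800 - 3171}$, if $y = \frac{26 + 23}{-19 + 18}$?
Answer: $\frac{129053}{6971} \approx 18.513$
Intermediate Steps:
$y = -49$ ($y = \frac{49}{-1} = 49 \left(-1\right) = -49$)
$Q{\left(f \right)} = - 49 f^{2}$
$\frac{-1604 + Q{\left(-51 \right)}}{-3800 - 3171} = \frac{-1604 - 49 \left(-51\right)^{2}}{-3800 - 3171} = \frac{-1604 - 127449}{-6971} = \left(-1604 - 127449\right) \left(- \frac{1}{6971}\right) = \left(-129053\right) \left(- \frac{1}{6971}\right) = \frac{129053}{6971}$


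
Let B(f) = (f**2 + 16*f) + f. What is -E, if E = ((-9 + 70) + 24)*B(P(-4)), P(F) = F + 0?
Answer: 4420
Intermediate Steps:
P(F) = F
B(f) = f**2 + 17*f
E = -4420 (E = ((-9 + 70) + 24)*(-4*(17 - 4)) = (61 + 24)*(-4*13) = 85*(-52) = -4420)
-E = -1*(-4420) = 4420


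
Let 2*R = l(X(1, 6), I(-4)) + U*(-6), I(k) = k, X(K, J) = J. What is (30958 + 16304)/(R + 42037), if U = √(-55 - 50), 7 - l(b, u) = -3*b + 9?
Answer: 22079231/19642033 + 7877*I*√105/98210165 ≈ 1.1241 + 0.00082186*I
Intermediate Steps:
l(b, u) = -2 + 3*b (l(b, u) = 7 - (-3*b + 9) = 7 - (9 - 3*b) = 7 + (-9 + 3*b) = -2 + 3*b)
U = I*√105 (U = √(-105) = I*√105 ≈ 10.247*I)
R = 8 - 3*I*√105 (R = ((-2 + 3*6) + (I*√105)*(-6))/2 = ((-2 + 18) - 6*I*√105)/2 = (16 - 6*I*√105)/2 = 8 - 3*I*√105 ≈ 8.0 - 30.741*I)
(30958 + 16304)/(R + 42037) = (30958 + 16304)/((8 - 3*I*√105) + 42037) = 47262/(42045 - 3*I*√105)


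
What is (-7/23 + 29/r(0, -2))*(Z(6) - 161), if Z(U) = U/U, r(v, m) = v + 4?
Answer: -25560/23 ≈ -1111.3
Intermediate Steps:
r(v, m) = 4 + v
Z(U) = 1
(-7/23 + 29/r(0, -2))*(Z(6) - 161) = (-7/23 + 29/(4 + 0))*(1 - 161) = (-7*1/23 + 29/4)*(-160) = (-7/23 + 29*(1/4))*(-160) = (-7/23 + 29/4)*(-160) = (639/92)*(-160) = -25560/23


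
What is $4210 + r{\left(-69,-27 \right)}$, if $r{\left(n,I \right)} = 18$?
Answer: $4228$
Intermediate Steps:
$4210 + r{\left(-69,-27 \right)} = 4210 + 18 = 4228$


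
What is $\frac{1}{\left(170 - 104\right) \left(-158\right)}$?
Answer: $- \frac{1}{10428} \approx -9.5896 \cdot 10^{-5}$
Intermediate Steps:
$\frac{1}{\left(170 - 104\right) \left(-158\right)} = \frac{1}{66 \left(-158\right)} = \frac{1}{-10428} = - \frac{1}{10428}$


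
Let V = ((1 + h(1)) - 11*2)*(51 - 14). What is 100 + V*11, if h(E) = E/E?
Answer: -8040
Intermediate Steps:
h(E) = 1
V = -740 (V = ((1 + 1) - 11*2)*(51 - 14) = (2 - 22)*37 = -20*37 = -740)
100 + V*11 = 100 - 740*11 = 100 - 8140 = -8040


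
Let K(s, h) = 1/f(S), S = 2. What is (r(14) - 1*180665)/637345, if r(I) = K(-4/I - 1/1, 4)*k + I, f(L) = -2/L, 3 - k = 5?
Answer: -180649/637345 ≈ -0.28344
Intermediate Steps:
k = -2 (k = 3 - 1*5 = 3 - 5 = -2)
K(s, h) = -1 (K(s, h) = 1/(-2/2) = 1/(-2*½) = 1/(-1) = -1)
r(I) = 2 + I (r(I) = -1*(-2) + I = 2 + I)
(r(14) - 1*180665)/637345 = ((2 + 14) - 1*180665)/637345 = (16 - 180665)*(1/637345) = -180649*1/637345 = -180649/637345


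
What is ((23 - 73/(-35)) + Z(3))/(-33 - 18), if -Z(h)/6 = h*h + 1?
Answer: 1222/1785 ≈ 0.68459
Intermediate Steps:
Z(h) = -6 - 6*h² (Z(h) = -6*(h*h + 1) = -6*(h² + 1) = -6*(1 + h²) = -6 - 6*h²)
((23 - 73/(-35)) + Z(3))/(-33 - 18) = ((23 - 73/(-35)) + (-6 - 6*3²))/(-33 - 18) = ((23 - 73*(-1/35)) + (-6 - 6*9))/(-51) = ((23 + 73/35) + (-6 - 54))*(-1/51) = (878/35 - 60)*(-1/51) = -1222/35*(-1/51) = 1222/1785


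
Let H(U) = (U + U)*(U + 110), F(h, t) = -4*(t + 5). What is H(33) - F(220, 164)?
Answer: 10114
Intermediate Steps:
F(h, t) = -20 - 4*t (F(h, t) = -4*(5 + t) = -20 - 4*t)
H(U) = 2*U*(110 + U) (H(U) = (2*U)*(110 + U) = 2*U*(110 + U))
H(33) - F(220, 164) = 2*33*(110 + 33) - (-20 - 4*164) = 2*33*143 - (-20 - 656) = 9438 - 1*(-676) = 9438 + 676 = 10114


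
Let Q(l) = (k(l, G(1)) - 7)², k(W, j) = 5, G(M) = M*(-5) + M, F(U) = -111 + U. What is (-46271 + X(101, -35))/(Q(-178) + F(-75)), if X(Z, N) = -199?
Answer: 23235/91 ≈ 255.33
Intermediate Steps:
G(M) = -4*M (G(M) = -5*M + M = -4*M)
Q(l) = 4 (Q(l) = (5 - 7)² = (-2)² = 4)
(-46271 + X(101, -35))/(Q(-178) + F(-75)) = (-46271 - 199)/(4 + (-111 - 75)) = -46470/(4 - 186) = -46470/(-182) = -46470*(-1/182) = 23235/91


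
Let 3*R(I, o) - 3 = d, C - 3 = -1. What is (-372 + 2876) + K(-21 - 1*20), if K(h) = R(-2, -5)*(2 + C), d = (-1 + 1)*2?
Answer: 2508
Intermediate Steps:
d = 0 (d = 0*2 = 0)
C = 2 (C = 3 - 1 = 2)
R(I, o) = 1 (R(I, o) = 1 + (⅓)*0 = 1 + 0 = 1)
K(h) = 4 (K(h) = 1*(2 + 2) = 1*4 = 4)
(-372 + 2876) + K(-21 - 1*20) = (-372 + 2876) + 4 = 2504 + 4 = 2508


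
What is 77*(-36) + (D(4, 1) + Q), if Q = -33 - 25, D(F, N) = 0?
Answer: -2830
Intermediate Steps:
Q = -58
77*(-36) + (D(4, 1) + Q) = 77*(-36) + (0 - 58) = -2772 - 58 = -2830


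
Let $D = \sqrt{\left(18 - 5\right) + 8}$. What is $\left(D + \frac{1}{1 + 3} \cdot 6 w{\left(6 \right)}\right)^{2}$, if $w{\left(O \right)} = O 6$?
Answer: $\left(54 + \sqrt{21}\right)^{2} \approx 3431.9$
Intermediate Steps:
$w{\left(O \right)} = 6 O$
$D = \sqrt{21}$ ($D = \sqrt{13 + 8} = \sqrt{21} \approx 4.5826$)
$\left(D + \frac{1}{1 + 3} \cdot 6 w{\left(6 \right)}\right)^{2} = \left(\sqrt{21} + \frac{1}{1 + 3} \cdot 6 \cdot 6 \cdot 6\right)^{2} = \left(\sqrt{21} + \frac{1}{4} \cdot 6 \cdot 36\right)^{2} = \left(\sqrt{21} + \frac{3}{2} \cdot 36\right)^{2} = \left(\sqrt{21} + 54\right)^{2} = \left(54 + \sqrt{21}\right)^{2}$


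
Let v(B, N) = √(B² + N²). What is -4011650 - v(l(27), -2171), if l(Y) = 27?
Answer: -4011650 - √4713970 ≈ -4.0138e+6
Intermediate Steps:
-4011650 - v(l(27), -2171) = -4011650 - √(27² + (-2171)²) = -4011650 - √(729 + 4713241) = -4011650 - √4713970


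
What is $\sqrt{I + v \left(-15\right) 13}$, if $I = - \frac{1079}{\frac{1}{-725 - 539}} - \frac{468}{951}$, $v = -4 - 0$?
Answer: $\frac{4 \sqrt{8570678597}}{317} \approx 1168.2$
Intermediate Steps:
$v = -4$ ($v = -4 + 0 = -4$)
$I = \frac{432342196}{317}$ ($I = - \frac{1079}{\frac{1}{-1264}} - \frac{156}{317} = - \frac{1079}{- \frac{1}{1264}} - \frac{156}{317} = \left(-1079\right) \left(-1264\right) - \frac{156}{317} = 1363856 - \frac{156}{317} = \frac{432342196}{317} \approx 1.3639 \cdot 10^{6}$)
$\sqrt{I + v \left(-15\right) 13} = \sqrt{\frac{432342196}{317} + \left(-4\right) \left(-15\right) 13} = \sqrt{\frac{432342196}{317} + 60 \cdot 13} = \sqrt{\frac{432342196}{317} + 780} = \sqrt{\frac{432589456}{317}} = \frac{4 \sqrt{8570678597}}{317}$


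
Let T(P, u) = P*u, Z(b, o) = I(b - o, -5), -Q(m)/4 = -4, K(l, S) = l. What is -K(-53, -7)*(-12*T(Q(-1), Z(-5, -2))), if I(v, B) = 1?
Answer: -10176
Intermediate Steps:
Q(m) = 16 (Q(m) = -4*(-4) = 16)
Z(b, o) = 1
-K(-53, -7)*(-12*T(Q(-1), Z(-5, -2))) = -(-53)*(-192) = -1*10176 = -10176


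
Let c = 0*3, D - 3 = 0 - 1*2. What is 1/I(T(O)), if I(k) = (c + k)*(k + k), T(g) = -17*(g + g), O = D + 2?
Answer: 1/20808 ≈ 4.8058e-5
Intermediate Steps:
D = 1 (D = 3 + (0 - 1*2) = 3 + (0 - 2) = 3 - 2 = 1)
c = 0
O = 3 (O = 1 + 2 = 3)
T(g) = -34*g
I(k) = 2*k² (I(k) = (0 + k)*(k + k) = k*(2*k) = 2*k²)
1/I(T(O)) = 1/(2*(-34*3)²) = 1/(2*(-102)²) = 1/(2*10404) = 1/20808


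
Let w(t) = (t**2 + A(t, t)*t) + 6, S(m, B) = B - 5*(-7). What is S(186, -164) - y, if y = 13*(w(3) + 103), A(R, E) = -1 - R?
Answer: -1507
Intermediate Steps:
S(m, B) = 35 + B (S(m, B) = B + 35 = 35 + B)
w(t) = 6 + t**2 + t*(-1 - t) (w(t) = (t**2 + (-1 - t)*t) + 6 = (t**2 + t*(-1 - t)) + 6 = 6 + t**2 + t*(-1 - t))
y = 1378 (y = 13*((6 - 1*3) + 103) = 13*((6 - 3) + 103) = 13*(3 + 103) = 13*106 = 1378)
S(186, -164) - y = (35 - 164) - 1*1378 = -129 - 1378 = -1507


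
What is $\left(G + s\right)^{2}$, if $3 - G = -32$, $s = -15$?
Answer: $400$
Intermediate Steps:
$G = 35$ ($G = 3 - -32 = 3 + 32 = 35$)
$\left(G + s\right)^{2} = \left(35 - 15\right)^{2} = 20^{2} = 400$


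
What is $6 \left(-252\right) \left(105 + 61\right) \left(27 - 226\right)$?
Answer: $49947408$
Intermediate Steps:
$6 \left(-252\right) \left(105 + 61\right) \left(27 - 226\right) = - 1512 \cdot 166 \left(-199\right) = \left(-1512\right) \left(-33034\right) = 49947408$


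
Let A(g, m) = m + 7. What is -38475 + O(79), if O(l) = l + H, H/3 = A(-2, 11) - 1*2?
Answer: -38348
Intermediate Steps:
A(g, m) = 7 + m
H = 48 (H = 3*((7 + 11) - 1*2) = 3*(18 - 2) = 3*16 = 48)
O(l) = 48 + l (O(l) = l + 48 = 48 + l)
-38475 + O(79) = -38475 + (48 + 79) = -38475 + 127 = -38348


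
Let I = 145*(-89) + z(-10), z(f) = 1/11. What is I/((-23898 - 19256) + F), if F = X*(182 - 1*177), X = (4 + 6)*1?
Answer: 23659/79024 ≈ 0.29939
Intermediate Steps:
z(f) = 1/11
X = 10 (X = 10*1 = 10)
I = -141954/11 (I = 145*(-89) + 1/11 = -12905 + 1/11 = -141954/11 ≈ -12905.)
F = 50 (F = 10*(182 - 1*177) = 10*(182 - 177) = 10*5 = 50)
I/((-23898 - 19256) + F) = -141954/(11*((-23898 - 19256) + 50)) = -141954/(11*(-43154 + 50)) = -141954/11/(-43104) = -141954/11*(-1/43104) = 23659/79024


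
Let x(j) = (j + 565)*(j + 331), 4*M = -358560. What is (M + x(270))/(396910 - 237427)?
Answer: 412195/159483 ≈ 2.5846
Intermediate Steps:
M = -89640 (M = (¼)*(-358560) = -89640)
x(j) = (331 + j)*(565 + j) (x(j) = (565 + j)*(331 + j) = (331 + j)*(565 + j))
(M + x(270))/(396910 - 237427) = (-89640 + (187015 + 270² + 896*270))/(396910 - 237427) = (-89640 + (187015 + 72900 + 241920))/159483 = (-89640 + 501835)*(1/159483) = 412195*(1/159483) = 412195/159483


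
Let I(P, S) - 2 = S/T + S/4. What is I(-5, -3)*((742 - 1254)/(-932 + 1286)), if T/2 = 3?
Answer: -64/59 ≈ -1.0847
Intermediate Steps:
T = 6 (T = 2*3 = 6)
I(P, S) = 2 + 5*S/12 (I(P, S) = 2 + (S/6 + S/4) = 2 + 5*S/12)
I(-5, -3)*((742 - 1254)/(-932 + 1286)) = (2 + (5/12)*(-3))*((742 - 1254)/(-932 + 1286)) = (2 - 5/4)*(-512/354) = 3*(-512*1/354)/4 = (¾)*(-256/177) = -64/59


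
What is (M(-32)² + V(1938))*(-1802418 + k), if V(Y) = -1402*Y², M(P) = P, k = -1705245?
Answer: 18470273923819032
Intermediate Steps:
(M(-32)² + V(1938))*(-1802418 + k) = ((-32)² - 1402*1938²)*(-1802418 - 1705245) = (1024 - 1402*3755844)*(-3507663) = (1024 - 5265693288)*(-3507663) = -5265692264*(-3507663) = 18470273923819032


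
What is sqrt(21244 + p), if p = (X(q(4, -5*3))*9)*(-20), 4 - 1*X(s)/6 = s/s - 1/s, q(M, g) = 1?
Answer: 2*sqrt(4231) ≈ 130.09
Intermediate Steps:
X(s) = 18 + 6/s (X(s) = 24 - 6*(s/s - 1/s) = 24 - 6*(1 - 1/s) = 24 + (-6 + 6/s) = 18 + 6/s)
p = -4320 (p = ((18 + 6/1)*9)*(-20) = ((18 + 6*1)*9)*(-20) = ((18 + 6)*9)*(-20) = (24*9)*(-20) = 216*(-20) = -4320)
sqrt(21244 + p) = sqrt(21244 - 4320) = sqrt(16924) = 2*sqrt(4231)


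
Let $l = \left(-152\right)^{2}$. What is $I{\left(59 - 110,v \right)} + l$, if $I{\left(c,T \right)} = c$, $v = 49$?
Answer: $23053$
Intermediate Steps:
$l = 23104$
$I{\left(59 - 110,v \right)} + l = \left(59 - 110\right) + 23104 = -51 + 23104 = 23053$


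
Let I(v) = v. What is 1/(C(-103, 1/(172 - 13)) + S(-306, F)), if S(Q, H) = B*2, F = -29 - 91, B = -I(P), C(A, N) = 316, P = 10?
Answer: 1/296 ≈ 0.0033784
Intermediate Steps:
B = -10 (B = -1*10 = -10)
F = -120
S(Q, H) = -20 (S(Q, H) = -10*2 = -20)
1/(C(-103, 1/(172 - 13)) + S(-306, F)) = 1/(316 - 20) = 1/296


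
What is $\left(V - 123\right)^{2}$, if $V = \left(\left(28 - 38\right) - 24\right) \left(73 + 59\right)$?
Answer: $21261321$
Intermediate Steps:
$V = -4488$ ($V = \left(-10 - 24\right) 132 = \left(-34\right) 132 = -4488$)
$\left(V - 123\right)^{2} = \left(-4488 - 123\right)^{2} = \left(-4611\right)^{2} = 21261321$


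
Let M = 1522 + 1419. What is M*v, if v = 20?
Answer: 58820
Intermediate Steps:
M = 2941
M*v = 2941*20 = 58820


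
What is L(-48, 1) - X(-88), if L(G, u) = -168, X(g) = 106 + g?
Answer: -186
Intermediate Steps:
L(-48, 1) - X(-88) = -168 - (106 - 88) = -168 - 1*18 = -168 - 18 = -186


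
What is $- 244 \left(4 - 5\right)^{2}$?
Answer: $-244$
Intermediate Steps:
$- 244 \left(4 - 5\right)^{2} = - 244 \left(-1\right)^{2} = \left(-244\right) 1 = -244$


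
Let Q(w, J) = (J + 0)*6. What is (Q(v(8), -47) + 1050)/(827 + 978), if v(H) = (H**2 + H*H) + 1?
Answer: 768/1805 ≈ 0.42548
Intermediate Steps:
v(H) = 1 + 2*H**2 (v(H) = (H**2 + H**2) + 1 = 2*H**2 + 1 = 1 + 2*H**2)
Q(w, J) = 6*J (Q(w, J) = J*6 = 6*J)
(Q(v(8), -47) + 1050)/(827 + 978) = (6*(-47) + 1050)/(827 + 978) = (-282 + 1050)/1805 = 768*(1/1805) = 768/1805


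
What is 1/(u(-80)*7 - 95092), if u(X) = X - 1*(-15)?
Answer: -1/95547 ≈ -1.0466e-5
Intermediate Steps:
u(X) = 15 + X (u(X) = X + 15 = 15 + X)
1/(u(-80)*7 - 95092) = 1/((15 - 80)*7 - 95092) = 1/(-65*7 - 95092) = 1/(-455 - 95092) = 1/(-95547) = -1/95547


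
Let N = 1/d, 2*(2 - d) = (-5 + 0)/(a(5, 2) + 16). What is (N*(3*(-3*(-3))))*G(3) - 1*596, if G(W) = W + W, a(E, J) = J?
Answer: -40060/77 ≈ -520.26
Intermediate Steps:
d = 77/36 (d = 2 - (-5 + 0)/(2*(2 + 16)) = 2 - (-5)/(2*18) = 2 - ½*(-5/18) = 2 + 5/36 = 77/36 ≈ 2.1389)
G(W) = 2*W
N = 36/77 (N = 1/(77/36) = 36/77 ≈ 0.46753)
(N*(3*(-3*(-3))))*G(3) - 1*596 = (36*(3*(-3*(-3)))/77)*(2*3) - 1*596 = (36*(3*9)/77)*6 - 596 = ((36/77)*27)*6 - 596 = (972/77)*6 - 596 = 5832/77 - 596 = -40060/77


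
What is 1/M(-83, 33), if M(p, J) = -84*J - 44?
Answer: -1/2816 ≈ -0.00035511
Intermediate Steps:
M(p, J) = -44 - 84*J
1/M(-83, 33) = 1/(-44 - 84*33) = 1/(-44 - 2772) = 1/(-2816) = -1/2816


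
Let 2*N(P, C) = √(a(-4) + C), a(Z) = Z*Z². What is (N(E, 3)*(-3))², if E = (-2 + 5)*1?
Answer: -549/4 ≈ -137.25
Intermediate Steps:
a(Z) = Z³
E = 3 (E = 3*1 = 3)
N(P, C) = √(-64 + C)/2 (N(P, C) = √((-4)³ + C)/2 = √(-64 + C)/2)
(N(E, 3)*(-3))² = ((√(-64 + 3)/2)*(-3))² = ((√(-61)/2)*(-3))² = (((I*√61)/2)*(-3))² = ((I*√61/2)*(-3))² = (-3*I*√61/2)² = -549/4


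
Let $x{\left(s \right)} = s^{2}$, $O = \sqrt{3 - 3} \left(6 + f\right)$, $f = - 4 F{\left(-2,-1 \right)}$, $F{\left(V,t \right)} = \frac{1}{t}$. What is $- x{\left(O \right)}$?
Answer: $0$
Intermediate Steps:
$f = 4$ ($f = - \frac{4}{-1} = \left(-4\right) \left(-1\right) = 4$)
$O = 0$ ($O = \sqrt{3 - 3} \left(6 + 4\right) = \sqrt{0} \cdot 10 = 0 \cdot 10 = 0$)
$- x{\left(O \right)} = - 0^{2} = \left(-1\right) 0 = 0$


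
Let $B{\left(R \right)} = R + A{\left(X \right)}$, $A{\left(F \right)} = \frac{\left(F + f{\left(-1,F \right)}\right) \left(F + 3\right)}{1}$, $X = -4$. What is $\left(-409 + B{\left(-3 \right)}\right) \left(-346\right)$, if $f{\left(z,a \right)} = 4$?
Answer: $142552$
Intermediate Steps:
$A{\left(F \right)} = \left(3 + F\right) \left(4 + F\right)$ ($A{\left(F \right)} = \frac{\left(F + 4\right) \left(F + 3\right)}{1} = \left(4 + F\right) \left(3 + F\right) 1 = \left(3 + F\right) \left(4 + F\right) 1 = \left(3 + F\right) \left(4 + F\right)$)
$B{\left(R \right)} = R$ ($B{\left(R \right)} = R + \left(12 + \left(-4\right)^{2} + 7 \left(-4\right)\right) = R + \left(12 + 16 - 28\right) = R + 0 = R$)
$\left(-409 + B{\left(-3 \right)}\right) \left(-346\right) = \left(-409 - 3\right) \left(-346\right) = \left(-412\right) \left(-346\right) = 142552$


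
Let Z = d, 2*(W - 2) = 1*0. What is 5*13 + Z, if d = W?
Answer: 67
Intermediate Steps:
W = 2 (W = 2 + (1*0)/2 = 2 + (1/2)*0 = 2 + 0 = 2)
d = 2
Z = 2
5*13 + Z = 5*13 + 2 = 65 + 2 = 67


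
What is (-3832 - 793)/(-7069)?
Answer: 4625/7069 ≈ 0.65427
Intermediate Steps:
(-3832 - 793)/(-7069) = -4625*(-1/7069) = 4625/7069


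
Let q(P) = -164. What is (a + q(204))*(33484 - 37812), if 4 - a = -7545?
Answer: -31962280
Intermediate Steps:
a = 7549 (a = 4 - 1*(-7545) = 4 + 7545 = 7549)
(a + q(204))*(33484 - 37812) = (7549 - 164)*(33484 - 37812) = 7385*(-4328) = -31962280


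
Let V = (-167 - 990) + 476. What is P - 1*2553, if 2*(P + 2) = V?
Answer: -5791/2 ≈ -2895.5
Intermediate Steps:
V = -681 (V = -1157 + 476 = -681)
P = -685/2 (P = -2 + (½)*(-681) = -2 - 681/2 = -685/2 ≈ -342.50)
P - 1*2553 = -685/2 - 1*2553 = -685/2 - 2553 = -5791/2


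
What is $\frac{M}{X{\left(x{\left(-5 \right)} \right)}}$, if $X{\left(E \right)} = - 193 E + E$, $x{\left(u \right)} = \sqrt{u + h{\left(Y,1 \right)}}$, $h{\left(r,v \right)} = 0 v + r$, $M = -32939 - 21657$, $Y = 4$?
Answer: $- \frac{13649 i}{48} \approx - 284.35 i$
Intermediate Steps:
$M = -54596$ ($M = -32939 - 21657 = -54596$)
$h{\left(r,v \right)} = r$ ($h{\left(r,v \right)} = 0 + r = r$)
$x{\left(u \right)} = \sqrt{4 + u}$ ($x{\left(u \right)} = \sqrt{u + 4} = \sqrt{4 + u}$)
$X{\left(E \right)} = - 192 E$
$\frac{M}{X{\left(x{\left(-5 \right)} \right)}} = - \frac{54596}{\left(-192\right) \sqrt{4 - 5}} = - \frac{54596}{\left(-192\right) \sqrt{-1}} = - \frac{54596}{\left(-192\right) i} = - 54596 \frac{i}{192} = - \frac{13649 i}{48}$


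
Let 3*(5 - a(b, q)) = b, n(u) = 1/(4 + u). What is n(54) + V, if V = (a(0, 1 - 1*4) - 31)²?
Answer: 39209/58 ≈ 676.02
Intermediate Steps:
a(b, q) = 5 - b/3
V = 676 (V = ((5 - ⅓*0) - 31)² = ((5 + 0) - 31)² = (5 - 31)² = (-26)² = 676)
n(54) + V = 1/(4 + 54) + 676 = 1/58 + 676 = 39209/58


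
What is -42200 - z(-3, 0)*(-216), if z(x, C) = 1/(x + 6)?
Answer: -42128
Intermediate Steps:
z(x, C) = 1/(6 + x)
-42200 - z(-3, 0)*(-216) = -42200 - (-216)/(6 - 3) = -42200 - (-216)/3 = -42200 - 1*(-72) = -42200 + 72 = -42128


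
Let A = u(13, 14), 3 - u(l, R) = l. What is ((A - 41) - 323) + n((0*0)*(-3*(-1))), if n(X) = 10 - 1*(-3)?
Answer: -361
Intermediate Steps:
u(l, R) = 3 - l
A = -10 (A = 3 - 1*13 = 3 - 13 = -10)
n(X) = 13 (n(X) = 10 + 3 = 13)
((A - 41) - 323) + n((0*0)*(-3*(-1))) = ((-10 - 41) - 323) + 13 = (-51 - 323) + 13 = -374 + 13 = -361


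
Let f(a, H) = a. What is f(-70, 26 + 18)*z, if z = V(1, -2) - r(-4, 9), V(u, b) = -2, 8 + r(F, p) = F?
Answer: -700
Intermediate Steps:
r(F, p) = -8 + F
z = 10 (z = -2 - (-8 - 4) = -2 - 1*(-12) = -2 + 12 = 10)
f(-70, 26 + 18)*z = -70*10 = -700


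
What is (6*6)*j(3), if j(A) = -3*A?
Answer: -324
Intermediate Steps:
(6*6)*j(3) = (6*6)*(-3*3) = 36*(-9) = -324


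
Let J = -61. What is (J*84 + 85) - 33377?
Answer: -38416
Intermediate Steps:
(J*84 + 85) - 33377 = (-61*84 + 85) - 33377 = (-5124 + 85) - 33377 = -5039 - 33377 = -38416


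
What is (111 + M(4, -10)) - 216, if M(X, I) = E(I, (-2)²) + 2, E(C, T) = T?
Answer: -99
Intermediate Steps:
M(X, I) = 6 (M(X, I) = (-2)² + 2 = 4 + 2 = 6)
(111 + M(4, -10)) - 216 = (111 + 6) - 216 = 117 - 216 = -99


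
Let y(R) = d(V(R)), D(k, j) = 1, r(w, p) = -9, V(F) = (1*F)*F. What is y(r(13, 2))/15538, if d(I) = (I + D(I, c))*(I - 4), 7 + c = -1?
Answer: 3157/7769 ≈ 0.40636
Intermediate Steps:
V(F) = F² (V(F) = F*F = F²)
c = -8 (c = -7 - 1 = -8)
d(I) = (1 + I)*(-4 + I) (d(I) = (I + 1)*(I - 4) = (1 + I)*(-4 + I))
y(R) = -4 + R⁴ - 3*R² (y(R) = -4 + (R²)² - 3*R² = -4 + R⁴ - 3*R²)
y(r(13, 2))/15538 = (-4 + (-9)⁴ - 3*(-9)²)/15538 = (-4 + 6561 - 3*81)*(1/15538) = (-4 + 6561 - 243)*(1/15538) = 6314*(1/15538) = 3157/7769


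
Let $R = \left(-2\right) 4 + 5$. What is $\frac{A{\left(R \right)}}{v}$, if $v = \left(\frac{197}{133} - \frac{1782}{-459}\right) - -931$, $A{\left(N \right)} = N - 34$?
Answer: $- \frac{83657}{2117118} \approx -0.039515$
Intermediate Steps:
$R = -3$ ($R = -8 + 5 = -3$)
$A{\left(N \right)} = -34 + N$ ($A{\left(N \right)} = N - 34 = -34 + N$)
$v = \frac{2117118}{2261}$ ($v = \left(197 \cdot \frac{1}{133} - - \frac{66}{17}\right) + 931 = \left(\frac{197}{133} + \frac{66}{17}\right) + 931 = \frac{12127}{2261} + 931 = \frac{2117118}{2261} \approx 936.36$)
$\frac{A{\left(R \right)}}{v} = \frac{-34 - 3}{\frac{2117118}{2261}} = \left(-37\right) \frac{2261}{2117118} = - \frac{83657}{2117118}$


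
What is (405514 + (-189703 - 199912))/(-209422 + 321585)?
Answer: 15899/112163 ≈ 0.14175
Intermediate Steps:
(405514 + (-189703 - 199912))/(-209422 + 321585) = (405514 - 389615)/112163 = 15899*(1/112163) = 15899/112163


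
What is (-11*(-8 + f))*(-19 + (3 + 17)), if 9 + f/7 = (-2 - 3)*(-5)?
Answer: -1144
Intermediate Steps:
f = 112 (f = -63 + 7*((-2 - 3)*(-5)) = -63 + 7*(-5*(-5)) = -63 + 7*25 = -63 + 175 = 112)
(-11*(-8 + f))*(-19 + (3 + 17)) = (-11*(-8 + 112))*(-19 + (3 + 17)) = (-11*104)*(-19 + 20) = -1144*1 = -1144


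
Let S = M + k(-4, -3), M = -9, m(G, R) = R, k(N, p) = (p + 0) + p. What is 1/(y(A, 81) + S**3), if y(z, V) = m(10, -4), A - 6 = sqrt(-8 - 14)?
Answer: -1/3379 ≈ -0.00029595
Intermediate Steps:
k(N, p) = 2*p (k(N, p) = p + p = 2*p)
A = 6 + I*sqrt(22) (A = 6 + sqrt(-8 - 14) = 6 + sqrt(-22) = 6 + I*sqrt(22) ≈ 6.0 + 4.6904*I)
y(z, V) = -4
S = -15 (S = -9 + 2*(-3) = -9 - 6 = -15)
1/(y(A, 81) + S**3) = 1/(-4 + (-15)**3) = 1/(-4 - 3375) = 1/(-3379) = -1/3379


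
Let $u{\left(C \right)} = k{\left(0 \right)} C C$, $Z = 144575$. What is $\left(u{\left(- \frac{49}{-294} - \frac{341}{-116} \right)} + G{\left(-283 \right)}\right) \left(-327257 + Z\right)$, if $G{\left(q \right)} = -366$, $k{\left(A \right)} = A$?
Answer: $66861612$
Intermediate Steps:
$u{\left(C \right)} = 0$ ($u{\left(C \right)} = 0 C C = 0 C = 0$)
$\left(u{\left(- \frac{49}{-294} - \frac{341}{-116} \right)} + G{\left(-283 \right)}\right) \left(-327257 + Z\right) = \left(0 - 366\right) \left(-327257 + 144575\right) = \left(-366\right) \left(-182682\right) = 66861612$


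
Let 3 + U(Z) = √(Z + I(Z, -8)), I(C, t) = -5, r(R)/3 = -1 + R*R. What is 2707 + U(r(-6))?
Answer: 2714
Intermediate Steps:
r(R) = -3 + 3*R² (r(R) = 3*(-1 + R*R) = 3*(-1 + R²) = -3 + 3*R²)
U(Z) = -3 + √(-5 + Z) (U(Z) = -3 + √(Z - 5) = -3 + √(-5 + Z))
2707 + U(r(-6)) = 2707 + (-3 + √(-5 + (-3 + 3*(-6)²))) = 2707 + (-3 + √(-5 + (-3 + 3*36))) = 2707 + (-3 + √(-5 + (-3 + 108))) = 2707 + (-3 + √(-5 + 105)) = 2707 + (-3 + √100) = 2707 + (-3 + 10) = 2707 + 7 = 2714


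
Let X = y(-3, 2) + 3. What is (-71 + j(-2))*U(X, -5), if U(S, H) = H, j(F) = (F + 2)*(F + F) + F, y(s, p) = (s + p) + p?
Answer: 365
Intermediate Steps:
y(s, p) = s + 2*p (y(s, p) = (p + s) + p = s + 2*p)
X = 4 (X = (-3 + 2*2) + 3 = (-3 + 4) + 3 = 1 + 3 = 4)
j(F) = F + 2*F*(2 + F) (j(F) = (2 + F)*(2*F) + F = 2*F*(2 + F) + F = F + 2*F*(2 + F))
(-71 + j(-2))*U(X, -5) = (-71 - 2*(5 + 2*(-2)))*(-5) = (-71 - 2*(5 - 4))*(-5) = (-71 - 2*1)*(-5) = (-71 - 2)*(-5) = -73*(-5) = 365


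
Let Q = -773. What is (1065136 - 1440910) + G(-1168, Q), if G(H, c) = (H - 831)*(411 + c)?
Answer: 347864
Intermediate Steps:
G(H, c) = (-831 + H)*(411 + c)
(1065136 - 1440910) + G(-1168, Q) = (1065136 - 1440910) + (-341541 - 831*(-773) + 411*(-1168) - 1168*(-773)) = -375774 + (-341541 + 642363 - 480048 + 902864) = -375774 + 723638 = 347864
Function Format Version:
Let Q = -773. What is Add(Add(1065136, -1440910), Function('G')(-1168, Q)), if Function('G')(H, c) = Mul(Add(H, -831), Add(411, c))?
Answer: 347864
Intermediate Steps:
Function('G')(H, c) = Mul(Add(-831, H), Add(411, c))
Add(Add(1065136, -1440910), Function('G')(-1168, Q)) = Add(Add(1065136, -1440910), Add(-341541, Mul(-831, -773), Mul(411, -1168), Mul(-1168, -773))) = Add(-375774, Add(-341541, 642363, -480048, 902864)) = Add(-375774, 723638) = 347864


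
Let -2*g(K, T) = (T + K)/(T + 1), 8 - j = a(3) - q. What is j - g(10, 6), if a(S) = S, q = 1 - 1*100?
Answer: -650/7 ≈ -92.857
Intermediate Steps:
q = -99 (q = 1 - 100 = -99)
j = -94 (j = 8 - (3 - 1*(-99)) = 8 - (3 + 99) = 8 - 1*102 = 8 - 102 = -94)
g(K, T) = -(K + T)/(2*(1 + T)) (g(K, T) = -(T + K)/(2*(T + 1)) = -(K + T)/(2*(1 + T)))
j - g(10, 6) = -94 - (-1*10 - 1*6)/(2*(1 + 6)) = -94 - (-10 - 6)/(2*7) = -94 - (-16)/(2*7) = -94 - 1*(-8/7) = -94 + 8/7 = -650/7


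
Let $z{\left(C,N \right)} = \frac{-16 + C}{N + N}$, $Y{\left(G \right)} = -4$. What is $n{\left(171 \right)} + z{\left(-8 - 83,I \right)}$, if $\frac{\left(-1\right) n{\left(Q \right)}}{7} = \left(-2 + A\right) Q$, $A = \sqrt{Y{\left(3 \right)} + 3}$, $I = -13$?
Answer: $\frac{62351}{26} - 1197 i \approx 2398.1 - 1197.0 i$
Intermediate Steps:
$A = i$ ($A = \sqrt{-4 + 3} = \sqrt{-1} = i \approx 1.0 i$)
$z{\left(C,N \right)} = \frac{-16 + C}{2 N}$
$n{\left(Q \right)} = - 7 Q \left(-2 + i\right)$ ($n{\left(Q \right)} = - 7 \left(-2 + i\right) Q = - 7 Q \left(-2 + i\right)$)
$n{\left(171 \right)} + z{\left(-8 - 83,I \right)} = 7 \cdot 171 \left(2 - i\right) + \frac{-16 - 91}{2 \left(-13\right)} = \left(2394 - 1197 i\right) + \frac{1}{2} \left(- \frac{1}{13}\right) \left(-16 - 91\right) = \left(2394 - 1197 i\right) + \frac{1}{2} \left(- \frac{1}{13}\right) \left(-107\right) = \left(2394 - 1197 i\right) + \frac{107}{26} = \frac{62351}{26} - 1197 i$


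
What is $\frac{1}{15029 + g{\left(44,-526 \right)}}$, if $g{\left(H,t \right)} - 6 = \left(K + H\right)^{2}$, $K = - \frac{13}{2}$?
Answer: $\frac{4}{65765} \approx 6.0823 \cdot 10^{-5}$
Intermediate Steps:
$K = - \frac{13}{2}$ ($K = \left(-13\right) \frac{1}{2} = - \frac{13}{2} \approx -6.5$)
$g{\left(H,t \right)} = 6 + \left(- \frac{13}{2} + H\right)^{2}$
$\frac{1}{15029 + g{\left(44,-526 \right)}} = \frac{1}{15029 + \left(6 + \frac{\left(-13 + 2 \cdot 44\right)^{2}}{4}\right)} = \frac{1}{15029 + \left(6 + \frac{\left(-13 + 88\right)^{2}}{4}\right)} = \frac{1}{15029 + \left(6 + \frac{75^{2}}{4}\right)} = \frac{1}{15029 + \left(6 + \frac{1}{4} \cdot 5625\right)} = \frac{1}{15029 + \left(6 + \frac{5625}{4}\right)} = \frac{1}{15029 + \frac{5649}{4}} = \frac{1}{\frac{65765}{4}} = \frac{4}{65765}$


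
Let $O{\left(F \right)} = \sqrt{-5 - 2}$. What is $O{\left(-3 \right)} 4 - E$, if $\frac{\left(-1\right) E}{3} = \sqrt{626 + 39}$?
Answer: $3 \sqrt{665} + 4 i \sqrt{7} \approx 77.363 + 10.583 i$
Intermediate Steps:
$O{\left(F \right)} = i \sqrt{7}$ ($O{\left(F \right)} = \sqrt{-7} = i \sqrt{7}$)
$E = - 3 \sqrt{665}$ ($E = - 3 \sqrt{626 + 39} = - 3 \sqrt{665} \approx -77.363$)
$O{\left(-3 \right)} 4 - E = i \sqrt{7} \cdot 4 - - 3 \sqrt{665} = 4 i \sqrt{7} + 3 \sqrt{665} = 3 \sqrt{665} + 4 i \sqrt{7}$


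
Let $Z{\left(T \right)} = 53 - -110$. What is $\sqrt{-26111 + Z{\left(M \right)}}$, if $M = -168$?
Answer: $2 i \sqrt{6487} \approx 161.08 i$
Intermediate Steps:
$Z{\left(T \right)} = 163$ ($Z{\left(T \right)} = 53 + 110 = 163$)
$\sqrt{-26111 + Z{\left(M \right)}} = \sqrt{-26111 + 163} = \sqrt{-25948} = 2 i \sqrt{6487}$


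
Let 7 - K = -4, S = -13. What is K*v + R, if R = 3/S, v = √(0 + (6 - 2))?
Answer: 283/13 ≈ 21.769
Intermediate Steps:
K = 11 (K = 7 - 1*(-4) = 7 + 4 = 11)
v = 2 (v = √(0 + 4) = √4 = 2)
R = -3/13 (R = 3/(-13) = 3*(-1/13) = -3/13 ≈ -0.23077)
K*v + R = 11*2 - 3/13 = 22 - 3/13 = 283/13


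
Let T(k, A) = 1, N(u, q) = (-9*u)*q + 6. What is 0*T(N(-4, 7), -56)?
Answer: 0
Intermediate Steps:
N(u, q) = 6 - 9*q*u (N(u, q) = -9*q*u + 6 = 6 - 9*q*u)
0*T(N(-4, 7), -56) = 0*1 = 0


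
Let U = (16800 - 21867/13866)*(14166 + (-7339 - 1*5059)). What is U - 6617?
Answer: 68620511037/2311 ≈ 2.9693e+7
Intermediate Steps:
U = 68635802924/2311 (U = (16800 - 21867*1/13866)*(14166 + (-7339 - 5059)) = (16800 - 7289/4622)*(14166 - 12398) = (77642311/4622)*1768 = 68635802924/2311 ≈ 2.9700e+7)
U - 6617 = 68635802924/2311 - 6617 = 68620511037/2311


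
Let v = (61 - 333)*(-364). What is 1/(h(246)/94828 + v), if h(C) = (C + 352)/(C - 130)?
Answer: 5500024/544546376491 ≈ 1.0100e-5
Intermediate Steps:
h(C) = (352 + C)/(-130 + C)
v = 99008 (v = -272*(-364) = 99008)
1/(h(246)/94828 + v) = 1/(((352 + 246)/(-130 + 246))/94828 + 99008) = 1/((598/116)*(1/94828) + 99008) = 1/(((1/116)*598)*(1/94828) + 99008) = 1/((299/58)*(1/94828) + 99008) = 1/(299/5500024 + 99008) = 1/(544546376491/5500024) = 5500024/544546376491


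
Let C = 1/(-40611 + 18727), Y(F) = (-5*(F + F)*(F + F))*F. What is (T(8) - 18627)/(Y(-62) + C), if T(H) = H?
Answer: -407458196/104311399039 ≈ -0.0039062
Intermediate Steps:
Y(F) = -20*F³ (Y(F) = (-5*2*F*2*F)*F = (-20*F²)*F = -20*F³)
C = -1/21884 (C = 1/(-21884) = -1/21884 ≈ -4.5695e-5)
(T(8) - 18627)/(Y(-62) + C) = (8 - 18627)/(-20*(-62)³ - 1/21884) = -18619/(-20*(-238328) - 1/21884) = -18619/(4766560 - 1/21884) = -18619/104311399039/21884 = -18619*21884/104311399039 = -407458196/104311399039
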